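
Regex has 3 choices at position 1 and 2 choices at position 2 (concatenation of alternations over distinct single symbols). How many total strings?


First group: 3 alternatives
Second group: 2 alternatives
Concatenation: each choice from group 1 pairs with each from group 2
Total = 3 x 2 = 6

6


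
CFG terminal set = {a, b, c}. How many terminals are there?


Terminal symbols: a, b, c
Counting each: a (#1), b (#2), c (#3)
Total = 3

3


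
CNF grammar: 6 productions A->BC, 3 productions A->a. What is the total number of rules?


CNF allows two rule forms:
  A -> BC (binary): 6 rules
  A -> a (terminal): 3 rules
Total = 6 + 3 = 9

9


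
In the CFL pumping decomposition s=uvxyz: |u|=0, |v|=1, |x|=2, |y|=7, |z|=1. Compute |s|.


|s| = |u| + |v| + |x| + |y| + |z|
= 0 + 1 + 2 + 7 + 1
= 1 + 2 + 8
= 3 + 8
= 11

11


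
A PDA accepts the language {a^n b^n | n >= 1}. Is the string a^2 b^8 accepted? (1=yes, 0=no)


Language requires equal numbers of a's and b's
PDA pushes for each 'a', pops for each 'b'
Number of a's = 2
Number of b's = 8
2 != 8 -> Reject

0


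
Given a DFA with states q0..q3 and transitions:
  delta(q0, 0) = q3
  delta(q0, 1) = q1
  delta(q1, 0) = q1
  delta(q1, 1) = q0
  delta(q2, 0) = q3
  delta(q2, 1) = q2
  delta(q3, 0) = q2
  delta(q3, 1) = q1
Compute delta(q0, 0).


Looking up transition function:
delta(q0, 0) in the table
Row: q0, Column: 0
Result: q3

q3


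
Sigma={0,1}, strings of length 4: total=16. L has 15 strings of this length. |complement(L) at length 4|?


Alphabet: {0,1}
String length: 4
Total strings of length 4 = 2^4 = 16
Strings in L = 15
Complement = total - |L|
= 16 - 15
= 1

1


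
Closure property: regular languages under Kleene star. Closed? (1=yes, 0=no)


Regular languages are closed under:
- Union (DFA product construction)
- Intersection (DFA product construction)
- Complement (swap accept/reject states)
- Concatenation (NFA construction)
- Kleene star (NFA construction)
Kleene star is in this list
Therefore: closed

1


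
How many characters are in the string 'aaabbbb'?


String: 'aaabbbb'
Counting characters:
  'a' appears 3 time(s)
  'b' appears 4 time(s)
Total length = 3 + 4 = 7

7


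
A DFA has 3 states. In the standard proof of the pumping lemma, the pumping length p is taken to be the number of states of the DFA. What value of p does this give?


Pumping lemma for regular languages (standard proof):
Take p = |Q|, the number of DFA states.
Any string of length >= |Q| passes through |Q|+1 states while reading its first |Q| symbols,
so by pigeonhole some state repeats, giving the loop that can be pumped.
Here |Q| = 3
Therefore the proof uses p = 3

3


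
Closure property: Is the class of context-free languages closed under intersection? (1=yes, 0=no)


CFL closure properties:
  Closed under: union, concatenation, Kleene star
  NOT closed under: intersection, complement
Operation 'intersection' is in not-closed list -> No (not closed)

0


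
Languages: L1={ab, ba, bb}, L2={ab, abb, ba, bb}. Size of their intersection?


L1 = {ab, ba, bb}
L2 = {ab, abb, ba, bb}
Checking each string in L1 against L2:
  'ab': in L2? Yes
  'ba': in L2? Yes
  'bb': in L2? Yes
Intersection = {ab, ba, bb}
|L1 ∩ L2| = 3

3


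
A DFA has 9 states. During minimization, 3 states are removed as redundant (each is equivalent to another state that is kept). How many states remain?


Original DFA: 9 states
Redundant states removed: 3
Minimized states = original - removed
= 9 - 3
= 6

6


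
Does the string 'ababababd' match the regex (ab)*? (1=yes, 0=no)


Pattern: (ab)*
String: 'ababababd'
Pattern requires: zero or more repetitions of 'ab'
Length 9 is odd -> cannot be (ab)* -> no match
Result: 0

0


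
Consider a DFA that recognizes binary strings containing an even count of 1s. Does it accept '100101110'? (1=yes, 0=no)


DFA has 2 states: q_even (start, accept=yes) and q_odd
Processing string '100101110' character by character:
  Position 0: read '1', 1-count=1 -> q_odd
  Position 1: read '0', 1-count=1 -> q_odd (no change)
  Position 2: read '0', 1-count=1 -> q_odd (no change)
  Position 3: read '1', 1-count=2 -> q_even
  Position 4: read '0', 1-count=2 -> q_even (no change)
  Position 5: read '1', 1-count=3 -> q_odd
  Position 6: read '1', 1-count=4 -> q_even
  Position 7: read '1', 1-count=5 -> q_odd
  Position 8: read '0', 1-count=5 -> q_odd (no change)
Final state: q_odd, total 1s = 5 (odd); the DFA requires an even count -> reject

0


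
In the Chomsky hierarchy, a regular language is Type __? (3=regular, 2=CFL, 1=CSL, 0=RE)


Chomsky hierarchy levels:
  Type 3: Regular (DFA/NFA/regex)
  Type 2: Context-free (PDA)
  Type 1: Context-sensitive
  Type 0: Recursively enumerable (TM)
'regular' corresponds to Type 3

3


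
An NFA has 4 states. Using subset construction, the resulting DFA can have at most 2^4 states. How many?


NFA has 4 states
Subset construction: each DFA state = subset of NFA states
Maximum subsets = 2^4
2^4 = 16

16


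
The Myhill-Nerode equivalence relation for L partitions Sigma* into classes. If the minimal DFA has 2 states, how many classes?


Myhill-Nerode theorem:
Number of equivalence classes = number of states in minimal DFA
Minimal DFA states = 2
Therefore equivalence classes = 2

2


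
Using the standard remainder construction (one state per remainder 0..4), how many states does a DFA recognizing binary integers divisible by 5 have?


Divisibility by 5 is tracked via the remainder mod 5: 0, 1, ..., 4
The construction assigns one state to each remainder
Number of remainders = 5

5


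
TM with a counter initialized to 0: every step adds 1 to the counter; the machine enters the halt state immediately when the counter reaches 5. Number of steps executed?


Counter starts at 0. Counting sequence:
  Step 1: counter = 1
  Step 2: counter = 2
  Step 3: counter = 3
  Step 4: counter = 4
  Step 5: counter = 5
Counter reached 5 -> halt
Total steps = 5

5


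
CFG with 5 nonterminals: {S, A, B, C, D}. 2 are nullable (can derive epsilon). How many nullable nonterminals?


Nonterminals: {S, A, B, C, D}
A nonterminal is nullable if it can derive epsilon
Counting nullable nonterminals: 2
Total nullable = 2

2


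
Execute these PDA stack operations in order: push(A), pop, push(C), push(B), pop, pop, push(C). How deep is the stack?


Tracing stack operations:
  push(A) -> stack = [A], depth=1
  pop -> removed A, stack = [], depth=0
  push(C) -> stack = [C], depth=1
  push(B) -> stack = [C,B], depth=2
  pop -> removed B, stack = [C], depth=1
  pop -> removed C, stack = [], depth=0
  push(C) -> stack = [C], depth=1
Final depth = 1

1


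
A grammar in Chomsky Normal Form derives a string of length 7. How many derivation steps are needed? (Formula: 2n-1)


Chomsky Normal Form derivation:
String length n = 7
Each step either:
  - Splits a nonterminal into two (n-1 such steps)
  - Converts a nonterminal to terminal (n such steps)
Total = (n-1) + n = 2n - 1
= 2(7) - 1
= 14 - 1
= 13

13


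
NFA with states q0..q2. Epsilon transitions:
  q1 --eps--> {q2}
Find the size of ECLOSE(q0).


Starting from q0
Initialize closure = {q0}
q0 has no outgoing epsilon transitions -> nothing to add
Final closure: {q0}
Size = 1

1


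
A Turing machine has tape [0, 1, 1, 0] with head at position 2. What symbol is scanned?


Tape: [0, 1, 1, 0]
Positions: 0 1 2 3
Values:    0 1 1 0
Head at position 2
tape[2] = 1

1


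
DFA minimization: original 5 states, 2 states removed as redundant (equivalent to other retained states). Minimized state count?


Original DFA: 5 states
Redundant states removed: 2
Minimized states = original - removed
= 5 - 2
= 3

3


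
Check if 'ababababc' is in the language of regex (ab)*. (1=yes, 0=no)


Pattern: (ab)*
String: 'ababababc'
Pattern requires: zero or more repetitions of 'ab'
Length 9 is odd -> cannot be (ab)* -> no match
Result: 0

0


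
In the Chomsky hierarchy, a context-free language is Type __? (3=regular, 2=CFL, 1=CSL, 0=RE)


Chomsky hierarchy levels:
  Type 3: Regular (DFA/NFA/regex)
  Type 2: Context-free (PDA)
  Type 1: Context-sensitive
  Type 0: Recursively enumerable (TM)
'context-free' corresponds to Type 2

2


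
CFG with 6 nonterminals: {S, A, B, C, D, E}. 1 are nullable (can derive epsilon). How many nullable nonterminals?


Nonterminals: {S, A, B, C, D, E}
A nonterminal is nullable if it can derive epsilon
Counting nullable nonterminals: 1
Total nullable = 1

1


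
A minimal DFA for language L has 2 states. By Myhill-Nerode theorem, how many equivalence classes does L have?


Myhill-Nerode theorem:
Number of equivalence classes = number of states in minimal DFA
Minimal DFA states = 2
Therefore equivalence classes = 2

2


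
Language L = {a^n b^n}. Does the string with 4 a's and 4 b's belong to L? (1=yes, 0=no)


Language requires equal numbers of a's and b's
PDA pushes for each 'a', pops for each 'b'
Number of a's = 4
Number of b's = 4
4 == 4 -> Accept

1


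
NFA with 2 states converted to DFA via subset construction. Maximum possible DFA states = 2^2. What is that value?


NFA has 2 states
Subset construction: each DFA state = subset of NFA states
Maximum subsets = 2^2
2^2 = 4

4


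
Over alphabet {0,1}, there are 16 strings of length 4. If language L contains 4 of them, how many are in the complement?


Alphabet: {0,1}
String length: 4
Total strings of length 4 = 2^4 = 16
Strings in L = 4
Complement = total - |L|
= 16 - 4
= 12

12


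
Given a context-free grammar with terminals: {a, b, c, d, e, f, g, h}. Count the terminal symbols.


Terminal symbols: a, b, c, d, e, f, g, h
Counting each: a (#1), b (#2), c (#3), d (#4), e (#5), f (#6), g (#7), h (#8)
Total = 8

8


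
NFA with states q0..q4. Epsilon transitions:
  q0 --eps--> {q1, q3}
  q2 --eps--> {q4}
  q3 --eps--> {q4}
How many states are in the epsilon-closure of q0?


Starting from q0
Initialize closure = {q0}
Follow epsilon from q0 -> add q1
Follow epsilon from q0 -> add q3
Follow epsilon from q3 -> add q4
Final closure: {q0, q1, q3, q4}
Size = 4

4


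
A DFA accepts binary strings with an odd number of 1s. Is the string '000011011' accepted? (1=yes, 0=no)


DFA has 2 states: q_even (start, accept=no) and q_odd
Processing string '000011011' character by character:
  Position 0: read '0', 1-count=0 -> q_even (no change)
  Position 1: read '0', 1-count=0 -> q_even (no change)
  Position 2: read '0', 1-count=0 -> q_even (no change)
  Position 3: read '0', 1-count=0 -> q_even (no change)
  Position 4: read '1', 1-count=1 -> q_odd
  Position 5: read '1', 1-count=2 -> q_even
  Position 6: read '0', 1-count=2 -> q_even (no change)
  Position 7: read '1', 1-count=3 -> q_odd
  Position 8: read '1', 1-count=4 -> q_even
Final state: q_even, total 1s = 4 (even); the DFA requires an odd count -> reject

0


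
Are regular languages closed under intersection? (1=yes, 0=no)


Regular languages are closed under all standard operations:
- Union: Yes (product construction)
- Intersection: Yes (product construction)
- Complement: Yes (swap accept/reject)
- Concatenation: Yes (NFA construction)
Operation: intersection -> Closed

1


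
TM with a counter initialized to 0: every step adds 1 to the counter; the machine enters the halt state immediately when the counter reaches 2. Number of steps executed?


Counter starts at 0. Counting sequence:
  Step 1: counter = 1
  Step 2: counter = 2
Counter reached 2 -> halt
Total steps = 2

2


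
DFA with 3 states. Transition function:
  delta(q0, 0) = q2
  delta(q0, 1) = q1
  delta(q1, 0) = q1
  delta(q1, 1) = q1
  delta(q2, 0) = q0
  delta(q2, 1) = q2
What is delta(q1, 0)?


Looking up transition function:
delta(q1, 0) in the table
Row: q1, Column: 0
Result: q1

q1


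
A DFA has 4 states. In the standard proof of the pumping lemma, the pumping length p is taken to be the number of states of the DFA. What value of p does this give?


Pumping lemma for regular languages (standard proof):
Take p = |Q|, the number of DFA states.
Any string of length >= |Q| passes through |Q|+1 states while reading its first |Q| symbols,
so by pigeonhole some state repeats, giving the loop that can be pumped.
Here |Q| = 4
Therefore the proof uses p = 4

4


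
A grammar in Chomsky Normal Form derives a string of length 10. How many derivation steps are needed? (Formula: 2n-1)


Chomsky Normal Form derivation:
String length n = 10
Each step either:
  - Splits a nonterminal into two (n-1 such steps)
  - Converts a nonterminal to terminal (n such steps)
Total = (n-1) + n = 2n - 1
= 2(10) - 1
= 20 - 1
= 19

19


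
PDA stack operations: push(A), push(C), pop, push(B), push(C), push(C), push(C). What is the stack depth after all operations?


Tracing stack operations:
  push(A) -> stack = [A], depth=1
  push(C) -> stack = [A,C], depth=2
  pop -> removed C, stack = [A], depth=1
  push(B) -> stack = [A,B], depth=2
  push(C) -> stack = [A,B,C], depth=3
  push(C) -> stack = [A,B,C,C], depth=4
  push(C) -> stack = [A,B,C,C,C], depth=5
Final depth = 5

5


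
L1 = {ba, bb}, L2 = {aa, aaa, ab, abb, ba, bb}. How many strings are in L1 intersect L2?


L1 = {ba, bb}
L2 = {aa, aaa, ab, abb, ba, bb}
Checking each string in L1 against L2:
  'ba': in L2? Yes
  'bb': in L2? Yes
Intersection = {ba, bb}
|L1 ∩ L2| = 2

2


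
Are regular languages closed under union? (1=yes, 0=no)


Regular languages are closed under:
- Union (DFA product construction)
- Intersection (DFA product construction)
- Complement (swap accept/reject states)
- Concatenation (NFA construction)
- Kleene star (NFA construction)
union is in this list
Therefore: closed

1


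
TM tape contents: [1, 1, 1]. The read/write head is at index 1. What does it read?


Tape: [1, 1, 1]
Positions: 0 1 2
Values:    1 1 1
Head at position 1
tape[1] = 1

1


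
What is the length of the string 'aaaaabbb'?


String: 'aaaaabbb'
Counting characters:
  'a' appears 5 time(s)
  'b' appears 3 time(s)
Total length = 5 + 3 = 8

8


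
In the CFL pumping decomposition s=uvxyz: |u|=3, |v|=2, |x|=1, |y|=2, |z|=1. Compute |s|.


|s| = |u| + |v| + |x| + |y| + |z|
= 3 + 2 + 1 + 2 + 1
= 5 + 1 + 3
= 6 + 3
= 9

9


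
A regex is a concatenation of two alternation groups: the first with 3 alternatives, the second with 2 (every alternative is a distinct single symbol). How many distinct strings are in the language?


First group: 3 alternatives
Second group: 2 alternatives
Concatenation: each choice from group 1 pairs with each from group 2
Total = 3 x 2 = 6

6


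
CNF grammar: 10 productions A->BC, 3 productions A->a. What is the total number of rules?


CNF allows two rule forms:
  A -> BC (binary): 10 rules
  A -> a (terminal): 3 rules
Total = 10 + 3 = 13

13


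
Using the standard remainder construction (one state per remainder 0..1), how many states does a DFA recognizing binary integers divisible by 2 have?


Divisibility by 2 is tracked via the remainder mod 2: 0, 1, ..., 1
The construction assigns one state to each remainder
Number of remainders = 2

2


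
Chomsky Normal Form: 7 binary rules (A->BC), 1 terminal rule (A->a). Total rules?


CNF allows two rule forms:
  A -> BC (binary): 7 rules
  A -> a (terminal): 1 rule
Total = 7 + 1 = 8

8


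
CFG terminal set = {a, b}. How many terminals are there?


Terminal symbols: a, b
Counting each: a (#1), b (#2)
Total = 2

2


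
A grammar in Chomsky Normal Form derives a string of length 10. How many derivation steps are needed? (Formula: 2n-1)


Chomsky Normal Form derivation:
String length n = 10
Each step either:
  - Splits a nonterminal into two (n-1 such steps)
  - Converts a nonterminal to terminal (n such steps)
Total = (n-1) + n = 2n - 1
= 2(10) - 1
= 20 - 1
= 19

19


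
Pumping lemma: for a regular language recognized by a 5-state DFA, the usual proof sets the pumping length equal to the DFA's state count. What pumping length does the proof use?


Pumping lemma for regular languages (standard proof):
Take p = |Q|, the number of DFA states.
Any string of length >= |Q| passes through |Q|+1 states while reading its first |Q| symbols,
so by pigeonhole some state repeats, giving the loop that can be pumped.
Here |Q| = 5
Therefore the proof uses p = 5

5


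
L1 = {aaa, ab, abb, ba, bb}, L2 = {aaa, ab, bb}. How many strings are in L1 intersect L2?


L1 = {aaa, ab, abb, ba, bb}
L2 = {aaa, ab, bb}
Checking each string in L1 against L2:
  'aaa': in L2? Yes
  'ab': in L2? Yes
  'abb': in L2? No
  'ba': in L2? No
  'bb': in L2? Yes
Intersection = {aaa, ab, bb}
|L1 ∩ L2| = 3

3


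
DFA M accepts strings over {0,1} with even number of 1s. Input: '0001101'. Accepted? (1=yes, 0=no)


DFA has 2 states: q_even (start, accept=yes) and q_odd
Processing string '0001101' character by character:
  Position 0: read '0', 1-count=0 -> q_even (no change)
  Position 1: read '0', 1-count=0 -> q_even (no change)
  Position 2: read '0', 1-count=0 -> q_even (no change)
  Position 3: read '1', 1-count=1 -> q_odd
  Position 4: read '1', 1-count=2 -> q_even
  Position 5: read '0', 1-count=2 -> q_even (no change)
  Position 6: read '1', 1-count=3 -> q_odd
Final state: q_odd, total 1s = 3 (odd); the DFA requires an even count -> reject

0


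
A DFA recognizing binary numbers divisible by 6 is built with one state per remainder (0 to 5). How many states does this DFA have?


Divisibility by 6 is tracked via the remainder mod 6: 0, 1, ..., 5
The construction assigns one state to each remainder
Number of remainders = 6

6


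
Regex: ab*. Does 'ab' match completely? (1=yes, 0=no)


Pattern: ab*
String: 'ab'
Pattern requires: exactly one 'a' followed by zero or more 'b's
First char is 'a' -> OK
Rest 'b': all b's? Yes
Result: 1

1


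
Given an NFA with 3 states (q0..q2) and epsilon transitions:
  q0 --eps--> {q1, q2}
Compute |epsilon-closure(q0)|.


Starting from q0
Initialize closure = {q0}
Follow epsilon from q0 -> add q1
Follow epsilon from q0 -> add q2
Final closure: {q0, q1, q2}
Size = 3

3


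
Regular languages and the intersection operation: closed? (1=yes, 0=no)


Regular languages are closed under all standard operations:
- Union: Yes (product construction)
- Intersection: Yes (product construction)
- Complement: Yes (swap accept/reject)
- Concatenation: Yes (NFA construction)
Operation: intersection -> Closed

1


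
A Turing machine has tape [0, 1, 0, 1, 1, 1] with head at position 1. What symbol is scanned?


Tape: [0, 1, 0, 1, 1, 1]
Positions: 0 1 2 3 4 5
Values:    0 1 0 1 1 1
Head at position 1
tape[1] = 1

1


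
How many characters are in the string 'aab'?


String: 'aab'
Counting characters:
  'a' appears 2 time(s)
  'b' appears 1 time(s)
Total length = 2 + 1 = 3

3


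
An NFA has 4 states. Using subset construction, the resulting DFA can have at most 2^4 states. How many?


NFA has 4 states
Subset construction: each DFA state = subset of NFA states
Maximum subsets = 2^4
2^4 = 16

16


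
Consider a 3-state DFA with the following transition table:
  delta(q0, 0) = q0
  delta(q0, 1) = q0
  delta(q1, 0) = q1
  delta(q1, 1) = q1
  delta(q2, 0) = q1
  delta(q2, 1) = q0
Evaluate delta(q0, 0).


Looking up transition function:
delta(q0, 0) in the table
Row: q0, Column: 0
Result: q0

q0


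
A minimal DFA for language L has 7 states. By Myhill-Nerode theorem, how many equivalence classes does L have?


Myhill-Nerode theorem:
Number of equivalence classes = number of states in minimal DFA
Minimal DFA states = 7
Therefore equivalence classes = 7

7


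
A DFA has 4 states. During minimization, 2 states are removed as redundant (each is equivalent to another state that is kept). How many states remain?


Original DFA: 4 states
Redundant states removed: 2
Minimized states = original - removed
= 4 - 2
= 2

2


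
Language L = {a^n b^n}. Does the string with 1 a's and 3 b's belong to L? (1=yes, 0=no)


Language requires equal numbers of a's and b's
PDA pushes for each 'a', pops for each 'b'
Number of a's = 1
Number of b's = 3
1 != 3 -> Reject

0


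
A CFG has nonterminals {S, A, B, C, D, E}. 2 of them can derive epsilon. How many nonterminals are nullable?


Nonterminals: {S, A, B, C, D, E}
A nonterminal is nullable if it can derive epsilon
Counting nullable nonterminals: 2
Total nullable = 2

2


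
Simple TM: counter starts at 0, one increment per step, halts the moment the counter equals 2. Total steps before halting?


Counter starts at 0. Counting sequence:
  Step 1: counter = 1
  Step 2: counter = 2
Counter reached 2 -> halt
Total steps = 2

2


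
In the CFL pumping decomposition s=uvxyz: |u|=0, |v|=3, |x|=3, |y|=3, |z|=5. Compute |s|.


|s| = |u| + |v| + |x| + |y| + |z|
= 0 + 3 + 3 + 3 + 5
= 3 + 3 + 8
= 6 + 8
= 14

14


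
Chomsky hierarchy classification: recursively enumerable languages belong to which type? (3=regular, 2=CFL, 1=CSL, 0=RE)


Chomsky hierarchy levels:
  Type 3: Regular (DFA/NFA/regex)
  Type 2: Context-free (PDA)
  Type 1: Context-sensitive
  Type 0: Recursively enumerable (TM)
'recursively enumerable' corresponds to Type 0

0


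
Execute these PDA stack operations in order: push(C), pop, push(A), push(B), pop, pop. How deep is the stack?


Tracing stack operations:
  push(C) -> stack = [C], depth=1
  pop -> removed C, stack = [], depth=0
  push(A) -> stack = [A], depth=1
  push(B) -> stack = [A,B], depth=2
  pop -> removed B, stack = [A], depth=1
  pop -> removed A, stack = [], depth=0
Final depth = 0

0


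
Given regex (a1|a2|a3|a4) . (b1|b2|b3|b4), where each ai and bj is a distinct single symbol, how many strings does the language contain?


First group: 4 alternatives
Second group: 4 alternatives
Concatenation: each choice from group 1 pairs with each from group 2
Total = 4 x 4 = 16

16


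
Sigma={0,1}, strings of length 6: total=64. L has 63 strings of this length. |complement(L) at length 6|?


Alphabet: {0,1}
String length: 6
Total strings of length 6 = 2^6 = 64
Strings in L = 63
Complement = total - |L|
= 64 - 63
= 1

1


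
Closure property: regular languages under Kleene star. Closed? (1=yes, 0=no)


Regular languages are closed under:
- Union (DFA product construction)
- Intersection (DFA product construction)
- Complement (swap accept/reject states)
- Concatenation (NFA construction)
- Kleene star (NFA construction)
Kleene star is in this list
Therefore: closed

1


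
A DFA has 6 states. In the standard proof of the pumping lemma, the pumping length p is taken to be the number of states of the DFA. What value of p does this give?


Pumping lemma for regular languages (standard proof):
Take p = |Q|, the number of DFA states.
Any string of length >= |Q| passes through |Q|+1 states while reading its first |Q| symbols,
so by pigeonhole some state repeats, giving the loop that can be pumped.
Here |Q| = 6
Therefore the proof uses p = 6

6


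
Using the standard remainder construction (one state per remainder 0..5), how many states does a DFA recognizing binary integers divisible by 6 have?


Divisibility by 6 is tracked via the remainder mod 6: 0, 1, ..., 5
The construction assigns one state to each remainder
Number of remainders = 6

6


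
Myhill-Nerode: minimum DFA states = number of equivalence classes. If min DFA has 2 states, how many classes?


Myhill-Nerode theorem:
Number of equivalence classes = number of states in minimal DFA
Minimal DFA states = 2
Therefore equivalence classes = 2

2


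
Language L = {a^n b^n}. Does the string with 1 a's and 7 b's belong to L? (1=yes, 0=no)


Language requires equal numbers of a's and b's
PDA pushes for each 'a', pops for each 'b'
Number of a's = 1
Number of b's = 7
1 != 7 -> Reject

0


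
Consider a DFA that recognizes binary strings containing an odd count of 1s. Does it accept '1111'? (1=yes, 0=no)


DFA has 2 states: q_even (start, accept=no) and q_odd
Processing string '1111' character by character:
  Position 0: read '1', 1-count=1 -> q_odd
  Position 1: read '1', 1-count=2 -> q_even
  Position 2: read '1', 1-count=3 -> q_odd
  Position 3: read '1', 1-count=4 -> q_even
Final state: q_even, total 1s = 4 (even); the DFA requires an odd count -> reject

0


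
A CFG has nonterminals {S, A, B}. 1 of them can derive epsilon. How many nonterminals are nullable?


Nonterminals: {S, A, B}
A nonterminal is nullable if it can derive epsilon
Counting nullable nonterminals: 1
Total nullable = 1

1


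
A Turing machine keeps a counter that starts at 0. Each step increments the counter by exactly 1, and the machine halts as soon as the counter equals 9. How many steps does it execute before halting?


Counter starts at 0. Counting sequence:
  Step 1: counter = 1
  Step 2: counter = 2
  Step 3: counter = 3
  Step 4: counter = 4
  Step 5: counter = 5
  Step 6: counter = 6
  ...
  Step 9: counter = 9
Counter reached 9 -> halt
Total steps = 9

9


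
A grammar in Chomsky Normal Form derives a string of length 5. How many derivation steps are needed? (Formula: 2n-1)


Chomsky Normal Form derivation:
String length n = 5
Each step either:
  - Splits a nonterminal into two (n-1 such steps)
  - Converts a nonterminal to terminal (n such steps)
Total = (n-1) + n = 2n - 1
= 2(5) - 1
= 10 - 1
= 9

9


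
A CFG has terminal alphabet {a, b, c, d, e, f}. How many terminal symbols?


Terminal symbols: a, b, c, d, e, f
Counting each: a (#1), b (#2), c (#3), d (#4), e (#5), f (#6)
Total = 6

6


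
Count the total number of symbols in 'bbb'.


String: 'bbb'
Counting characters:
  'b' appears 3 time(s)
Total length = 0 + 3 = 3

3


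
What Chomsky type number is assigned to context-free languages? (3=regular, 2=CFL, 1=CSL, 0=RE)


Chomsky hierarchy levels:
  Type 3: Regular (DFA/NFA/regex)
  Type 2: Context-free (PDA)
  Type 1: Context-sensitive
  Type 0: Recursively enumerable (TM)
'context-free' corresponds to Type 2

2


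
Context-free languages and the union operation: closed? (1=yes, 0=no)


CFL closure properties:
  Closed under: union, concatenation, Kleene star
  NOT closed under: intersection, complement
Operation 'union' is in closed list -> Yes (closed)

1


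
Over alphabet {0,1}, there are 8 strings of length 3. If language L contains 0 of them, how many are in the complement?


Alphabet: {0,1}
String length: 3
Total strings of length 3 = 2^3 = 8
Strings in L = 0
Complement = total - |L|
= 8 - 0
= 8

8


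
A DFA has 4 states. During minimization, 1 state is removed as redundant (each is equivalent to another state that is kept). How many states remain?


Original DFA: 4 states
Redundant states removed: 1
Minimized states = original - removed
= 4 - 1
= 3

3


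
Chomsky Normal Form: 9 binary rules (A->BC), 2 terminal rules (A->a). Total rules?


CNF allows two rule forms:
  A -> BC (binary): 9 rules
  A -> a (terminal): 2 rules
Total = 9 + 2 = 11

11


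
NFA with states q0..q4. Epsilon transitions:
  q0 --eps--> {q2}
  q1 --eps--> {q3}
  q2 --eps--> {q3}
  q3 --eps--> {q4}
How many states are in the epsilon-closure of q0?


Starting from q0
Initialize closure = {q0}
Follow epsilon from q0 -> add q2
Follow epsilon from q2 -> add q3
Follow epsilon from q3 -> add q4
Final closure: {q0, q2, q3, q4}
Size = 4

4


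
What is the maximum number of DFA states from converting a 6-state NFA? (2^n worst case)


NFA has 6 states
Subset construction: each DFA state = subset of NFA states
Maximum subsets = 2^6
2^6 = 64

64


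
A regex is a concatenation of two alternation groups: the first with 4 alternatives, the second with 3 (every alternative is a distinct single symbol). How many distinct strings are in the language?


First group: 4 alternatives
Second group: 3 alternatives
Concatenation: each choice from group 1 pairs with each from group 2
Total = 4 x 3 = 12

12


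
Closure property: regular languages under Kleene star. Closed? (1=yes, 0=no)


Regular languages are closed under:
- Union (DFA product construction)
- Intersection (DFA product construction)
- Complement (swap accept/reject states)
- Concatenation (NFA construction)
- Kleene star (NFA construction)
Kleene star is in this list
Therefore: closed

1


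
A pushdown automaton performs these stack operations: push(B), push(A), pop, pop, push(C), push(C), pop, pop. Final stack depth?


Tracing stack operations:
  push(B) -> stack = [B], depth=1
  push(A) -> stack = [B,A], depth=2
  pop -> removed A, stack = [B], depth=1
  pop -> removed B, stack = [], depth=0
  push(C) -> stack = [C], depth=1
  push(C) -> stack = [C,C], depth=2
  pop -> removed C, stack = [C], depth=1
  pop -> removed C, stack = [], depth=0
Final depth = 0

0


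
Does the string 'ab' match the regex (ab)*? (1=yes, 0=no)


Pattern: (ab)*
String: 'ab'
Pattern requires: zero or more repetitions of 'ab'
Pairs: ['ab']
All pairs are 'ab'? Yes
Result: 1

1


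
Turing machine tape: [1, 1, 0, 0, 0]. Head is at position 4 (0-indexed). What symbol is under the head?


Tape: [1, 1, 0, 0, 0]
Positions: 0 1 2 3 4
Values:    1 1 0 0 0
Head at position 4
tape[4] = 0

0


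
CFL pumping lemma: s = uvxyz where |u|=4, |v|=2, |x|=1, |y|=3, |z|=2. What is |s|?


|s| = |u| + |v| + |x| + |y| + |z|
= 4 + 2 + 1 + 3 + 2
= 6 + 1 + 5
= 7 + 5
= 12

12


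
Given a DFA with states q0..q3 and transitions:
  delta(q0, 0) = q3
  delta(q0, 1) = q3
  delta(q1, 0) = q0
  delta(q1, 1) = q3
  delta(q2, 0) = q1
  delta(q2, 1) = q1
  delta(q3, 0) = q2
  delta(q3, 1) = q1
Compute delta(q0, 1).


Looking up transition function:
delta(q0, 1) in the table
Row: q0, Column: 1
Result: q3

q3


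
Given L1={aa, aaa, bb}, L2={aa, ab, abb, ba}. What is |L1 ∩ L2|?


L1 = {aa, aaa, bb}
L2 = {aa, ab, abb, ba}
Checking each string in L1 against L2:
  'aa': in L2? Yes
  'aaa': in L2? No
  'bb': in L2? No
Intersection = {aa}
|L1 ∩ L2| = 1

1


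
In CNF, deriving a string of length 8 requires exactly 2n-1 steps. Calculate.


Chomsky Normal Form derivation:
String length n = 8
Each step either:
  - Splits a nonterminal into two (n-1 such steps)
  - Converts a nonterminal to terminal (n such steps)
Total = (n-1) + n = 2n - 1
= 2(8) - 1
= 16 - 1
= 15

15


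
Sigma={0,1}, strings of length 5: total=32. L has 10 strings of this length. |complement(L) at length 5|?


Alphabet: {0,1}
String length: 5
Total strings of length 5 = 2^5 = 32
Strings in L = 10
Complement = total - |L|
= 32 - 10
= 22

22


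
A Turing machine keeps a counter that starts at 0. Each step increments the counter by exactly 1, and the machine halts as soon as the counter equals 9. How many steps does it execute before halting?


Counter starts at 0. Counting sequence:
  Step 1: counter = 1
  Step 2: counter = 2
  Step 3: counter = 3
  Step 4: counter = 4
  Step 5: counter = 5
  Step 6: counter = 6
  ...
  Step 9: counter = 9
Counter reached 9 -> halt
Total steps = 9

9


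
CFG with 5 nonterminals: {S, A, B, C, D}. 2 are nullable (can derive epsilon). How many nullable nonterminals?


Nonterminals: {S, A, B, C, D}
A nonterminal is nullable if it can derive epsilon
Counting nullable nonterminals: 2
Total nullable = 2

2


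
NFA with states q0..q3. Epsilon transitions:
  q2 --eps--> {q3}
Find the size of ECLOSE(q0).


Starting from q0
Initialize closure = {q0}
q0 has no outgoing epsilon transitions -> nothing to add
Final closure: {q0}
Size = 1

1


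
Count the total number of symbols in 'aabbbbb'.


String: 'aabbbbb'
Counting characters:
  'a' appears 2 time(s)
  'b' appears 5 time(s)
Total length = 2 + 5 = 7

7


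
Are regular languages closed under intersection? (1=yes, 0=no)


Regular languages are closed under all standard operations:
- Union: Yes (product construction)
- Intersection: Yes (product construction)
- Complement: Yes (swap accept/reject)
- Concatenation: Yes (NFA construction)
Operation: intersection -> Closed

1


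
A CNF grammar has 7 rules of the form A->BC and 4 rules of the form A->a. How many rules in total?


CNF allows two rule forms:
  A -> BC (binary): 7 rules
  A -> a (terminal): 4 rules
Total = 7 + 4 = 11

11


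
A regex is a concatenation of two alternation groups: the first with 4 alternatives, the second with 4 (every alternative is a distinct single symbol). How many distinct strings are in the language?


First group: 4 alternatives
Second group: 4 alternatives
Concatenation: each choice from group 1 pairs with each from group 2
Total = 4 x 4 = 16

16


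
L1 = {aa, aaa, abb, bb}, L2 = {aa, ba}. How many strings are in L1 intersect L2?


L1 = {aa, aaa, abb, bb}
L2 = {aa, ba}
Checking each string in L1 against L2:
  'aa': in L2? Yes
  'aaa': in L2? No
  'abb': in L2? No
  'bb': in L2? No
Intersection = {aa}
|L1 ∩ L2| = 1

1


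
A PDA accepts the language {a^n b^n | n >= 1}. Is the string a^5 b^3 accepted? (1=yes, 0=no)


Language requires equal numbers of a's and b's
PDA pushes for each 'a', pops for each 'b'
Number of a's = 5
Number of b's = 3
5 != 3 -> Reject

0


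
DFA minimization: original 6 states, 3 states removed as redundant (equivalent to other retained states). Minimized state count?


Original DFA: 6 states
Redundant states removed: 3
Minimized states = original - removed
= 6 - 3
= 3

3


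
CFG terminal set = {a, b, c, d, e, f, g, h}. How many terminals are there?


Terminal symbols: a, b, c, d, e, f, g, h
Counting each: a (#1), b (#2), c (#3), d (#4), e (#5), f (#6), g (#7), h (#8)
Total = 8

8


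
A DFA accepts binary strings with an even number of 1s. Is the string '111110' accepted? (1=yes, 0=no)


DFA has 2 states: q_even (start, accept=yes) and q_odd
Processing string '111110' character by character:
  Position 0: read '1', 1-count=1 -> q_odd
  Position 1: read '1', 1-count=2 -> q_even
  Position 2: read '1', 1-count=3 -> q_odd
  Position 3: read '1', 1-count=4 -> q_even
  Position 4: read '1', 1-count=5 -> q_odd
  Position 5: read '0', 1-count=5 -> q_odd (no change)
Final state: q_odd, total 1s = 5 (odd); the DFA requires an even count -> reject

0


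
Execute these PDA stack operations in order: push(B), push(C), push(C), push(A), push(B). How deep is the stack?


Tracing stack operations:
  push(B) -> stack = [B], depth=1
  push(C) -> stack = [B,C], depth=2
  push(C) -> stack = [B,C,C], depth=3
  push(A) -> stack = [B,C,C,A], depth=4
  push(B) -> stack = [B,C,C,A,B], depth=5
Final depth = 5

5


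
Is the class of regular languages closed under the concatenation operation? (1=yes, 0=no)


Regular languages are closed under:
- Union (DFA product construction)
- Intersection (DFA product construction)
- Complement (swap accept/reject states)
- Concatenation (NFA construction)
- Kleene star (NFA construction)
concatenation is in this list
Therefore: closed

1


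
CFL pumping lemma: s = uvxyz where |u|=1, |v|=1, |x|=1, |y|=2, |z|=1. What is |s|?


|s| = |u| + |v| + |x| + |y| + |z|
= 1 + 1 + 1 + 2 + 1
= 2 + 1 + 3
= 3 + 3
= 6

6


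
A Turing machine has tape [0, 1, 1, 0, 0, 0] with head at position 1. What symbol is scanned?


Tape: [0, 1, 1, 0, 0, 0]
Positions: 0 1 2 3 4 5
Values:    0 1 1 0 0 0
Head at position 1
tape[1] = 1

1


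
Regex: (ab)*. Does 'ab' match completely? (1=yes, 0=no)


Pattern: (ab)*
String: 'ab'
Pattern requires: zero or more repetitions of 'ab'
Pairs: ['ab']
All pairs are 'ab'? Yes
Result: 1

1


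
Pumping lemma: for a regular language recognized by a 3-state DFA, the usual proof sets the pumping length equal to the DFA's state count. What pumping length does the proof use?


Pumping lemma for regular languages (standard proof):
Take p = |Q|, the number of DFA states.
Any string of length >= |Q| passes through |Q|+1 states while reading its first |Q| symbols,
so by pigeonhole some state repeats, giving the loop that can be pumped.
Here |Q| = 3
Therefore the proof uses p = 3

3


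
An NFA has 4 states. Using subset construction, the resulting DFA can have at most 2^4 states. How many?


NFA has 4 states
Subset construction: each DFA state = subset of NFA states
Maximum subsets = 2^4
2^4 = 16

16


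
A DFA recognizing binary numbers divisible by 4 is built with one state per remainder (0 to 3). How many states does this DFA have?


Divisibility by 4 is tracked via the remainder mod 4: 0, 1, ..., 3
The construction assigns one state to each remainder
Number of remainders = 4

4


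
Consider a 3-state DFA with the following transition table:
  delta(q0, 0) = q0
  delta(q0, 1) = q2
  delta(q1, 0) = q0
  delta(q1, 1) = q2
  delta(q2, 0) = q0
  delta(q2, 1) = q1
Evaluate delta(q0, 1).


Looking up transition function:
delta(q0, 1) in the table
Row: q0, Column: 1
Result: q2

q2


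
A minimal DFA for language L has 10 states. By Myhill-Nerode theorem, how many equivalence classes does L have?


Myhill-Nerode theorem:
Number of equivalence classes = number of states in minimal DFA
Minimal DFA states = 10
Therefore equivalence classes = 10

10


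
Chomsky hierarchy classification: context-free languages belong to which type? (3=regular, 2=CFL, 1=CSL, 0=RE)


Chomsky hierarchy levels:
  Type 3: Regular (DFA/NFA/regex)
  Type 2: Context-free (PDA)
  Type 1: Context-sensitive
  Type 0: Recursively enumerable (TM)
'context-free' corresponds to Type 2

2


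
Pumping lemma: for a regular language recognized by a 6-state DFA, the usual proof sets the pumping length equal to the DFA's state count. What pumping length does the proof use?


Pumping lemma for regular languages (standard proof):
Take p = |Q|, the number of DFA states.
Any string of length >= |Q| passes through |Q|+1 states while reading its first |Q| symbols,
so by pigeonhole some state repeats, giving the loop that can be pumped.
Here |Q| = 6
Therefore the proof uses p = 6

6


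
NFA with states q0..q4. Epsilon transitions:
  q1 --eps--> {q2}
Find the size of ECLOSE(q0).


Starting from q0
Initialize closure = {q0}
q0 has no outgoing epsilon transitions -> nothing to add
Final closure: {q0}
Size = 1

1


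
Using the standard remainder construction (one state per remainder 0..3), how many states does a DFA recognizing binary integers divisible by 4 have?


Divisibility by 4 is tracked via the remainder mod 4: 0, 1, ..., 3
The construction assigns one state to each remainder
Number of remainders = 4

4


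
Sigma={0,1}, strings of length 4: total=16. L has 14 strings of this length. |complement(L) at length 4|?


Alphabet: {0,1}
String length: 4
Total strings of length 4 = 2^4 = 16
Strings in L = 14
Complement = total - |L|
= 16 - 14
= 2

2


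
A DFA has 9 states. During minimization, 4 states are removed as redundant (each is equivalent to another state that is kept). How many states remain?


Original DFA: 9 states
Redundant states removed: 4
Minimized states = original - removed
= 9 - 4
= 5

5


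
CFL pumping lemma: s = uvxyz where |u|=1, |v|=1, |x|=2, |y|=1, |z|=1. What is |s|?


|s| = |u| + |v| + |x| + |y| + |z|
= 1 + 1 + 2 + 1 + 1
= 2 + 2 + 2
= 4 + 2
= 6

6


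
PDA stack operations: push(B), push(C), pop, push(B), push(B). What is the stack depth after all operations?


Tracing stack operations:
  push(B) -> stack = [B], depth=1
  push(C) -> stack = [B,C], depth=2
  pop -> removed C, stack = [B], depth=1
  push(B) -> stack = [B,B], depth=2
  push(B) -> stack = [B,B,B], depth=3
Final depth = 3

3


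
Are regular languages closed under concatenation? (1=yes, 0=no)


Regular languages are closed under all standard operations:
- Union: Yes (product construction)
- Intersection: Yes (product construction)
- Complement: Yes (swap accept/reject)
- Concatenation: Yes (NFA construction)
Operation: concatenation -> Closed

1


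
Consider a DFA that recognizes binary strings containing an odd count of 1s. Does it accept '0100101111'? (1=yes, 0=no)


DFA has 2 states: q_even (start, accept=no) and q_odd
Processing string '0100101111' character by character:
  Position 0: read '0', 1-count=0 -> q_even (no change)
  Position 1: read '1', 1-count=1 -> q_odd
  Position 2: read '0', 1-count=1 -> q_odd (no change)
  Position 3: read '0', 1-count=1 -> q_odd (no change)
  Position 4: read '1', 1-count=2 -> q_even
  Position 5: read '0', 1-count=2 -> q_even (no change)
  Position 6: read '1', 1-count=3 -> q_odd
  Position 7: read '1', 1-count=4 -> q_even
  Position 8: read '1', 1-count=5 -> q_odd
  Position 9: read '1', 1-count=6 -> q_even
Final state: q_even, total 1s = 6 (even); the DFA requires an odd count -> reject

0
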